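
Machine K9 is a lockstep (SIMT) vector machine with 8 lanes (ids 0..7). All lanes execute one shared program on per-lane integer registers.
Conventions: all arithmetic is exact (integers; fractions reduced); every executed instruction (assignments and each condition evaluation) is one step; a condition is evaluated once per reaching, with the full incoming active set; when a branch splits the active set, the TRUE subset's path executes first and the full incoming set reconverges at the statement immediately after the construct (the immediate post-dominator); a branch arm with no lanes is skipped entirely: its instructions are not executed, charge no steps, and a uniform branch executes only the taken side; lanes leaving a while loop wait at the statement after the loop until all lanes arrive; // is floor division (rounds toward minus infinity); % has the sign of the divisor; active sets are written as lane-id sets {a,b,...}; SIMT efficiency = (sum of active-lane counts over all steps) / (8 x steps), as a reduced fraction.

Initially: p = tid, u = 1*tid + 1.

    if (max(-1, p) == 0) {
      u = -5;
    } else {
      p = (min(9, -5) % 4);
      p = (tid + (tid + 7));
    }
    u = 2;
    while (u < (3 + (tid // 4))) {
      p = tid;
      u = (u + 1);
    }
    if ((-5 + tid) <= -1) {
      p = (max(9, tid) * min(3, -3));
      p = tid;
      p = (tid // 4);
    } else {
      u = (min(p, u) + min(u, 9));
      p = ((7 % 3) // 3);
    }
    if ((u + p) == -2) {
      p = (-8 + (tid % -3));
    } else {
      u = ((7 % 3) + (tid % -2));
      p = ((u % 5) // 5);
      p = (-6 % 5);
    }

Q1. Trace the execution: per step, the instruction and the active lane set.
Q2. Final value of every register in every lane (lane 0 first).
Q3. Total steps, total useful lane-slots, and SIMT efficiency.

step 0: eval (max(-1, p) == 0)       {0,1,2,3,4,5,6,7}
step 1: u <- -5                      {0}
step 2: p <- (min(9, -5) % 4)        {1,2,3,4,5,6,7}
step 3: p <- (tid + (tid + 7))       {1,2,3,4,5,6,7}
step 4: u <- 2                       {0,1,2,3,4,5,6,7}
step 5: eval (u < (3 + (tid // 4)))  {0,1,2,3,4,5,6,7}
step 6: p <- tid                     {0,1,2,3,4,5,6,7}
step 7: u <- (u + 1)                 {0,1,2,3,4,5,6,7}
step 8: eval (u < (3 + (tid // 4)))  {0,1,2,3,4,5,6,7}
step 9: p <- tid                     {4,5,6,7}
step 10: u <- (u + 1)                 {4,5,6,7}
step 11: eval (u < (3 + (tid // 4)))  {4,5,6,7}
step 12: eval ((-5 + tid) <= -1)      {0,1,2,3,4,5,6,7}
step 13: p <- (max(9, tid) * min(3, -3)) {0,1,2,3,4}
step 14: p <- tid                     {0,1,2,3,4}
step 15: p <- (tid // 4)              {0,1,2,3,4}
step 16: u <- (min(p, u) + min(u, 9)) {5,6,7}
step 17: p <- ((7 % 3) // 3)          {5,6,7}
step 18: eval ((u + p) == -2)         {0,1,2,3,4,5,6,7}
step 19: u <- ((7 % 3) + (tid % -2))  {0,1,2,3,4,5,6,7}
step 20: p <- ((u % 5) // 5)          {0,1,2,3,4,5,6,7}
step 21: p <- (-6 % 5)                {0,1,2,3,4,5,6,7}

Answer: 22 steps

p: 4,4,4,4,4,4,4,4
u: 1,0,1,0,1,0,1,0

steps = 22; useful = 136; efficiency = 136/176 = 17/22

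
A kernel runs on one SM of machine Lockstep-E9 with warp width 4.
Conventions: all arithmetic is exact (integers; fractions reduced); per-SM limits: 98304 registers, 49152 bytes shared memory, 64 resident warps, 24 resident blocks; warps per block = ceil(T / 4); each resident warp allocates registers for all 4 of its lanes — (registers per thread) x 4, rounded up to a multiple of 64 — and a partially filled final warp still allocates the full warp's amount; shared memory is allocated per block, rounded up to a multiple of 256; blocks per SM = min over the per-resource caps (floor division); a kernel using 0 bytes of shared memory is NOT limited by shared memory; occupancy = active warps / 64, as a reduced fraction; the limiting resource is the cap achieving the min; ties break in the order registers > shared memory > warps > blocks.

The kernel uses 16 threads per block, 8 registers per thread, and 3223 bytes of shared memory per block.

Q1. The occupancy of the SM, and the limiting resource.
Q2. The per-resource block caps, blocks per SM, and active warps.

Answer: occupancy 7/8, limited by shared memory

registers: 384 blocks
shared memory: 14 blocks
warps: 16 blocks
blocks: 24 blocks

Answer: 14 blocks, 56 active warps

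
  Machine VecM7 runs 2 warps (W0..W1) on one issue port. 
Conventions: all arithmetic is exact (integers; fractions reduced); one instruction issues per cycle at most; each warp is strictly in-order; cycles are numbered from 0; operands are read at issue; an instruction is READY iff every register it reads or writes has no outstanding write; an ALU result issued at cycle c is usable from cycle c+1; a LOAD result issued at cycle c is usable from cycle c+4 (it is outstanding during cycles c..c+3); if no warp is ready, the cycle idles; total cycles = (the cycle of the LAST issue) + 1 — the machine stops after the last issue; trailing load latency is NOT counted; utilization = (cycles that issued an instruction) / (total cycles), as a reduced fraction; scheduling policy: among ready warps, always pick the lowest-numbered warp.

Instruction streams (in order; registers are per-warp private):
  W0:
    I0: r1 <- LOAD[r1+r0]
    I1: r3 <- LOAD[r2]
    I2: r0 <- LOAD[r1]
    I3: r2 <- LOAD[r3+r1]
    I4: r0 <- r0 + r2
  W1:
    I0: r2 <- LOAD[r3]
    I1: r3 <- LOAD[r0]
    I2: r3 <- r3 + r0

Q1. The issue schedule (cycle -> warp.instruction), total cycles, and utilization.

cycle 0: W0.I0
cycle 1: W0.I1
cycle 2: W1.I0
cycle 3: W1.I1
cycle 4: W0.I2
cycle 5: W0.I3
cycle 6: idle
cycle 7: W1.I2
cycle 8: idle
cycle 9: W0.I4

Answer: 10 cycles, utilization 4/5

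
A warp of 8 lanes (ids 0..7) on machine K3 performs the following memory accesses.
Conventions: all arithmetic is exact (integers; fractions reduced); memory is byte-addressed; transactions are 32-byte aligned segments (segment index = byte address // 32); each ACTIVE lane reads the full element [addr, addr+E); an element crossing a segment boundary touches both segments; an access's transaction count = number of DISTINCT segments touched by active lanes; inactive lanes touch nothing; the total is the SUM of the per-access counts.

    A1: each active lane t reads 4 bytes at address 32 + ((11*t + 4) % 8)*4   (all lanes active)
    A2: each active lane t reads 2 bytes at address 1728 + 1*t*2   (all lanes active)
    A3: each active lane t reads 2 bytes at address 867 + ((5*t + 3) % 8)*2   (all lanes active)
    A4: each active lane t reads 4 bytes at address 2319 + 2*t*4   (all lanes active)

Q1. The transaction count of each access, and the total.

A1: 1 transaction
A2: 1 transaction
A3: 1 transaction
A4: 3 transactions

Answer: 1,1,1,3; total 6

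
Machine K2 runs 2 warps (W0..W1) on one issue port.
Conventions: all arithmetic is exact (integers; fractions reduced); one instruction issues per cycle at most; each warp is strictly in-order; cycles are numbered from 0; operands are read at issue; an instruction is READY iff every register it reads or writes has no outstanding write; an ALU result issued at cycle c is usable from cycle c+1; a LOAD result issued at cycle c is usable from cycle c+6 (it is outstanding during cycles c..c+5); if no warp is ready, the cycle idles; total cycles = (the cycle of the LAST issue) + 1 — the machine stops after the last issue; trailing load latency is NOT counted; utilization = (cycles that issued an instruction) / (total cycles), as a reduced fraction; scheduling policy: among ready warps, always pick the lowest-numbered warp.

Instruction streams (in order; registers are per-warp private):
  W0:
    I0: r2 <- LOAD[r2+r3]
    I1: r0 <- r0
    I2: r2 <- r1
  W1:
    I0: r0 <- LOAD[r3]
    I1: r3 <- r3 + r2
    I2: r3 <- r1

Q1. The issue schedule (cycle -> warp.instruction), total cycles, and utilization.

cycle 0: W0.I0
cycle 1: W0.I1
cycle 2: W1.I0
cycle 3: W1.I1
cycle 4: W1.I2
cycle 5: idle
cycle 6: W0.I2

Answer: 7 cycles, utilization 6/7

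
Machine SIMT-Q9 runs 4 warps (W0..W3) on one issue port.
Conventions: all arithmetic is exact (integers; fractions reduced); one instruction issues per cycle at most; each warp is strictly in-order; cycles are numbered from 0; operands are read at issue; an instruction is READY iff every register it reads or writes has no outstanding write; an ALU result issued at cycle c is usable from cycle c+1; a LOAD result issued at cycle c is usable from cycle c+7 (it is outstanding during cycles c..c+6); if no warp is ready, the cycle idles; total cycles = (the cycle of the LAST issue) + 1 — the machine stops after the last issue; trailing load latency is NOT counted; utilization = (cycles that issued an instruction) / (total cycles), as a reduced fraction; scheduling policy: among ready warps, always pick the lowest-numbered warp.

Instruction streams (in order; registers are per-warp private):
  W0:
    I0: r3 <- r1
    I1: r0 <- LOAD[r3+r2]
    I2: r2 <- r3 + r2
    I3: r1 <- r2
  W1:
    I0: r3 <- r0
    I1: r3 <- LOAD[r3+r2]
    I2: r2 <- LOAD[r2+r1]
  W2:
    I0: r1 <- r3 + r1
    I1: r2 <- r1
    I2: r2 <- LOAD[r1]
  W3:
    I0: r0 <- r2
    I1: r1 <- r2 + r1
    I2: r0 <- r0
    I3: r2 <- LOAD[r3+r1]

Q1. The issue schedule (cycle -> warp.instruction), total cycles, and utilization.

cycle 0: W0.I0
cycle 1: W0.I1
cycle 2: W0.I2
cycle 3: W0.I3
cycle 4: W1.I0
cycle 5: W1.I1
cycle 6: W1.I2
cycle 7: W2.I0
cycle 8: W2.I1
cycle 9: W2.I2
cycle 10: W3.I0
cycle 11: W3.I1
cycle 12: W3.I2
cycle 13: W3.I3

Answer: 14 cycles, utilization 1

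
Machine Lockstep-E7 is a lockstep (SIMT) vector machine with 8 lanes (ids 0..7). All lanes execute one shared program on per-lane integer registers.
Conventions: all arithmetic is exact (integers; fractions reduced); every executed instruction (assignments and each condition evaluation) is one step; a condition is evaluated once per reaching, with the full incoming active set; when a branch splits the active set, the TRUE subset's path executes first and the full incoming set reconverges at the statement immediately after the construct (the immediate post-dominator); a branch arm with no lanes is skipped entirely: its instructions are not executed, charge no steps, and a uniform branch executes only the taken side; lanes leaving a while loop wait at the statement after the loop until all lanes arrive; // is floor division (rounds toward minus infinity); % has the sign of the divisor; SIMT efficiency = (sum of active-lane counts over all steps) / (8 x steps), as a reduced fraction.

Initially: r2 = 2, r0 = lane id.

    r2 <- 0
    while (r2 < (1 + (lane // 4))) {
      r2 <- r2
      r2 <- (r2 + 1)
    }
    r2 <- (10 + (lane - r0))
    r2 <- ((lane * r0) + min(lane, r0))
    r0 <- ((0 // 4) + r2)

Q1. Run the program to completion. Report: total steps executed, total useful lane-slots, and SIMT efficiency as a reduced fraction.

Answer: 11 steps, 76 useful, 19/22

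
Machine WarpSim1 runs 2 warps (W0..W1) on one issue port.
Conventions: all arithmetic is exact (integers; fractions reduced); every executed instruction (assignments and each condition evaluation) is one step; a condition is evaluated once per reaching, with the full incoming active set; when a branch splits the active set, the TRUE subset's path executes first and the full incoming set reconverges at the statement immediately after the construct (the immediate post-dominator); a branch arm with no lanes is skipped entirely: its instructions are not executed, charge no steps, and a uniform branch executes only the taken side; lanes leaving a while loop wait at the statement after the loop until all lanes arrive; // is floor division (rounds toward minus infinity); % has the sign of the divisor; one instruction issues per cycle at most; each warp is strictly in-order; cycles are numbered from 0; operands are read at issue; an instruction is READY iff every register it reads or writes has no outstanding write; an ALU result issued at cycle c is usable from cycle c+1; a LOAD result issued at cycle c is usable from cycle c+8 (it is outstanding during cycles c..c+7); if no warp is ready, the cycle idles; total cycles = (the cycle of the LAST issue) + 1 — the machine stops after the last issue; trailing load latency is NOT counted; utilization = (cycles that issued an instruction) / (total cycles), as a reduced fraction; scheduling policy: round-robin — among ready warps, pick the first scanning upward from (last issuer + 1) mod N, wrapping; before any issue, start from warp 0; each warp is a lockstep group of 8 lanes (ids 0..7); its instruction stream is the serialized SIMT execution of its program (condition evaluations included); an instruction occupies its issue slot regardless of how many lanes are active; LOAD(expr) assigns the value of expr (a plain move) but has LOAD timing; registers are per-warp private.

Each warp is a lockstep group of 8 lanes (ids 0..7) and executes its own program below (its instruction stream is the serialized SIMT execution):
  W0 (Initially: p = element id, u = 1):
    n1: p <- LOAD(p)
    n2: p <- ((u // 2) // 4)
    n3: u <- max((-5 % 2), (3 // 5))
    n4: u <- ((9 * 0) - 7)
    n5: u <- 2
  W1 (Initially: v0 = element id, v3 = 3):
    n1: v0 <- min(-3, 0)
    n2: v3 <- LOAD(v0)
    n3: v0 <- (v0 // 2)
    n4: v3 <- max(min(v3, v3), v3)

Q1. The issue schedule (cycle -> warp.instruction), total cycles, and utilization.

cycle 0: W0.I0
cycle 1: W1.I0
cycle 2: W1.I1
cycle 3: W1.I2
cycle 4: idle
cycle 5: idle
cycle 6: idle
cycle 7: idle
cycle 8: W0.I1
cycle 9: W0.I2
cycle 10: W1.I3
cycle 11: W0.I3
cycle 12: W0.I4

Answer: 13 cycles, utilization 9/13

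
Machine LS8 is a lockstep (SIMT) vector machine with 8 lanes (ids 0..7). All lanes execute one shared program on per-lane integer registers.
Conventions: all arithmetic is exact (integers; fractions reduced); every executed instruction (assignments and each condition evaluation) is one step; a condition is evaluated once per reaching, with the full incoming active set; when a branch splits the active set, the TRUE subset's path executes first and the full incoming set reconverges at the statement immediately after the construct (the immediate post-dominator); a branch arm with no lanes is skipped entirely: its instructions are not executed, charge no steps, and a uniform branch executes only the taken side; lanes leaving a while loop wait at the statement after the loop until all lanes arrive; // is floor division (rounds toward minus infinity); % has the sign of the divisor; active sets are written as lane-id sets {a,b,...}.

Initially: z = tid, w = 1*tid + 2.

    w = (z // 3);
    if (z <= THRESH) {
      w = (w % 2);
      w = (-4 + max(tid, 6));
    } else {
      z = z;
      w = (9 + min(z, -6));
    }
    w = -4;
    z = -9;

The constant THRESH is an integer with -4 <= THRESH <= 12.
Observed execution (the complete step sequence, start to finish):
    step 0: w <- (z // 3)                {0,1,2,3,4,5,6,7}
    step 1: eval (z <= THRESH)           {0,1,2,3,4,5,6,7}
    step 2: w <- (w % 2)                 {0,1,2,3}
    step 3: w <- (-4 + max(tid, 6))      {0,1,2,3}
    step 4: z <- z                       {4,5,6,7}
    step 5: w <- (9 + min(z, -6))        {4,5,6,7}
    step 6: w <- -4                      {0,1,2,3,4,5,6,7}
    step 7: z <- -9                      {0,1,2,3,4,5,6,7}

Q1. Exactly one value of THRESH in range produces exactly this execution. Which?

Answer: THRESH = 3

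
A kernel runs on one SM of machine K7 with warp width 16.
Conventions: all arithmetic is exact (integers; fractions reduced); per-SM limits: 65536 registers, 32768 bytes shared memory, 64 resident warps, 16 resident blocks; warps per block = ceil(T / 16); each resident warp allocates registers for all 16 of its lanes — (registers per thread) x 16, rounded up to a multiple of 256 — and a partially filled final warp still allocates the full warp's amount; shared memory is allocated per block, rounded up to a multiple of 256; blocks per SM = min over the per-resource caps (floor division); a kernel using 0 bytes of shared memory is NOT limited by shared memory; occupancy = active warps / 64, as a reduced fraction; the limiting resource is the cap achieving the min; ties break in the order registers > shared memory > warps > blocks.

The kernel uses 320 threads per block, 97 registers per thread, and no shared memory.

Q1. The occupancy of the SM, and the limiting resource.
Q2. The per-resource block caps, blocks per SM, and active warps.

Answer: occupancy 5/16, limited by registers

registers: 1 block
shared memory: no limit (kernel uses none)
warps: 3 blocks
blocks: 16 blocks

Answer: 1 block, 20 active warps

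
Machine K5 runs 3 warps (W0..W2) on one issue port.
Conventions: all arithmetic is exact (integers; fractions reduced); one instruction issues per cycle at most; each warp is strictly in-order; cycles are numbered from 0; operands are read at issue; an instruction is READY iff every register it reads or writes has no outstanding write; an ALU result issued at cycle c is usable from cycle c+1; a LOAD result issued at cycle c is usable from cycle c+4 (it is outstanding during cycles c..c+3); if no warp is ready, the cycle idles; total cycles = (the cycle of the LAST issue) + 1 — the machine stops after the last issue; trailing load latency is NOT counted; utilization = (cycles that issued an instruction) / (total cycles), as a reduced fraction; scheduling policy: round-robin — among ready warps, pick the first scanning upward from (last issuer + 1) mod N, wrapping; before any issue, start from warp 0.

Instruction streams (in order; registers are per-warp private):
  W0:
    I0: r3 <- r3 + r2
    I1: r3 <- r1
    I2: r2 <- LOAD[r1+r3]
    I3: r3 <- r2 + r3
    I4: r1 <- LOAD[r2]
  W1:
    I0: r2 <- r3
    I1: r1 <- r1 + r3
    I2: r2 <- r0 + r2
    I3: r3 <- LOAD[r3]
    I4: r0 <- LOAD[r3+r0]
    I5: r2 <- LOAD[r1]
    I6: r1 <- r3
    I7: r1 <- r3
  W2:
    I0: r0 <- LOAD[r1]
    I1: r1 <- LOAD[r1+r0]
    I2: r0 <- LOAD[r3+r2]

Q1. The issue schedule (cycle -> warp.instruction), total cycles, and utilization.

cycle 0: W0.I0
cycle 1: W1.I0
cycle 2: W2.I0
cycle 3: W0.I1
cycle 4: W1.I1
cycle 5: W0.I2
cycle 6: W1.I2
cycle 7: W2.I1
cycle 8: W1.I3
cycle 9: W2.I2
cycle 10: W0.I3
cycle 11: W0.I4
cycle 12: W1.I4
cycle 13: W1.I5
cycle 14: W1.I6
cycle 15: W1.I7

Answer: 16 cycles, utilization 1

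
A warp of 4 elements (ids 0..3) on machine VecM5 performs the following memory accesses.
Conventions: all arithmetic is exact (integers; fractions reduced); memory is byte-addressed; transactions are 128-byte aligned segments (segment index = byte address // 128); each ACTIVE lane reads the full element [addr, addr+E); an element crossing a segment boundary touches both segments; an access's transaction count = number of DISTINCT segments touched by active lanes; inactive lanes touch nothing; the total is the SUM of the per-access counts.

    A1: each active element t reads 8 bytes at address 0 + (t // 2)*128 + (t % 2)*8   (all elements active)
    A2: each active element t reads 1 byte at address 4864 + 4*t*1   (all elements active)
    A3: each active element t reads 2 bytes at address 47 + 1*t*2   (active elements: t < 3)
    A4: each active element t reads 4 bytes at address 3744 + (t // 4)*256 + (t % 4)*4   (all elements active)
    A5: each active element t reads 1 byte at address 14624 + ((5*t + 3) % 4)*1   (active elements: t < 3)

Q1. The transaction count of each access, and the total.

A1: 2 transactions
A2: 1 transaction
A3: 1 transaction
A4: 1 transaction
A5: 1 transaction

Answer: 2,1,1,1,1; total 6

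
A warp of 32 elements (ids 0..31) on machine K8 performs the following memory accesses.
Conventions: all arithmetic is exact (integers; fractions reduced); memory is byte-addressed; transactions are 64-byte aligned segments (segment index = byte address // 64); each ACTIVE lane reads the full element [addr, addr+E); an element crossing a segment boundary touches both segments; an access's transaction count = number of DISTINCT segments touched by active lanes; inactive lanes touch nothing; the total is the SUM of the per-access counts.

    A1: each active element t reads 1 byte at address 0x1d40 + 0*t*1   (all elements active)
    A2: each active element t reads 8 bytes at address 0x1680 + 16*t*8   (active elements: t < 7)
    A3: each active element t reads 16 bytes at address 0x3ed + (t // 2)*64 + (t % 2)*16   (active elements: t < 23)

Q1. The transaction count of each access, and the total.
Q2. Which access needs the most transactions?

A1: 1 transaction
A2: 7 transactions
A3: 12 transactions

Answer: 1,7,12; total 20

Answer: A3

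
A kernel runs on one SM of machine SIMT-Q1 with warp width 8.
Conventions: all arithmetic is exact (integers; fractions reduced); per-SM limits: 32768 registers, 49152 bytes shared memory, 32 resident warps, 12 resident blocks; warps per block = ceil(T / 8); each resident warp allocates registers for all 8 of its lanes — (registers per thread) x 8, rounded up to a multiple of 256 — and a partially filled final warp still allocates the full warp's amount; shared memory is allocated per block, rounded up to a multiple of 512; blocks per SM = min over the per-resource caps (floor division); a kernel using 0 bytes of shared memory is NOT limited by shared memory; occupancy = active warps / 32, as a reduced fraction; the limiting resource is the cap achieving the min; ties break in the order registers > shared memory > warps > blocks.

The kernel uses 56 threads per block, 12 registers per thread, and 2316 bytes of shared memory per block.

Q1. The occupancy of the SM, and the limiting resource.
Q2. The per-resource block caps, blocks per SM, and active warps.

Answer: occupancy 7/8, limited by warps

registers: 18 blocks
shared memory: 19 blocks
warps: 4 blocks
blocks: 12 blocks

Answer: 4 blocks, 28 active warps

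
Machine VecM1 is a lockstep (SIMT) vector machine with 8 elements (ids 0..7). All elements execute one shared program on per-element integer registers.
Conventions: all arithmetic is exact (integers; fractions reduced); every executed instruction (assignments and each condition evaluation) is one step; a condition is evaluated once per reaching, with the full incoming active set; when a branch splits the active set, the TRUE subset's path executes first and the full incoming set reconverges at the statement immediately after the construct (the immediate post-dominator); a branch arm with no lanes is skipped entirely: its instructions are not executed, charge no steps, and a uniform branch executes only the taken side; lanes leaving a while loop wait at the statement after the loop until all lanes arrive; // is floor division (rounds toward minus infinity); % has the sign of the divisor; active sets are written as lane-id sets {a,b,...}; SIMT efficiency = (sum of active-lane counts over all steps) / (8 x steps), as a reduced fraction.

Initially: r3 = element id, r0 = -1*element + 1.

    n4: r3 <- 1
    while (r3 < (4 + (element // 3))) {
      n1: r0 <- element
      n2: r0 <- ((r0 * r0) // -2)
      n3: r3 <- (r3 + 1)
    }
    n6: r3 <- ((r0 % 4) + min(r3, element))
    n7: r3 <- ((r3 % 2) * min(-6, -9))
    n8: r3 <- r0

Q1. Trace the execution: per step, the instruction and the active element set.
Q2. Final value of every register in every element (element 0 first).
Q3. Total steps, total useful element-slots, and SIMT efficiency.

step 0: r3 <- 1                      {0,1,2,3,4,5,6,7}
step 1: eval (r3 < (4 + (element // 3))) {0,1,2,3,4,5,6,7}
step 2: r0 <- element                {0,1,2,3,4,5,6,7}
step 3: r0 <- ((r0 * r0) // -2)      {0,1,2,3,4,5,6,7}
step 4: r3 <- (r3 + 1)               {0,1,2,3,4,5,6,7}
step 5: eval (r3 < (4 + (element // 3))) {0,1,2,3,4,5,6,7}
step 6: r0 <- element                {0,1,2,3,4,5,6,7}
step 7: r0 <- ((r0 * r0) // -2)      {0,1,2,3,4,5,6,7}
step 8: r3 <- (r3 + 1)               {0,1,2,3,4,5,6,7}
step 9: eval (r3 < (4 + (element // 3))) {0,1,2,3,4,5,6,7}
step 10: r0 <- element                {0,1,2,3,4,5,6,7}
step 11: r0 <- ((r0 * r0) // -2)      {0,1,2,3,4,5,6,7}
step 12: r3 <- (r3 + 1)               {0,1,2,3,4,5,6,7}
step 13: eval (r3 < (4 + (element // 3))) {0,1,2,3,4,5,6,7}
step 14: r0 <- element                {3,4,5,6,7}
step 15: r0 <- ((r0 * r0) // -2)      {3,4,5,6,7}
step 16: r3 <- (r3 + 1)               {3,4,5,6,7}
step 17: eval (r3 < (4 + (element // 3))) {3,4,5,6,7}
step 18: r0 <- element                {6,7}
step 19: r0 <- ((r0 * r0) // -2)      {6,7}
step 20: r3 <- (r3 + 1)               {6,7}
step 21: eval (r3 < (4 + (element // 3))) {6,7}
step 22: r3 <- ((r0 % 4) + min(r3, element)) {0,1,2,3,4,5,6,7}
step 23: r3 <- ((r3 % 2) * min(-6, -9)) {0,1,2,3,4,5,6,7}
step 24: r3 <- r0                     {0,1,2,3,4,5,6,7}

Answer: 25 steps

r3: 0,-1,-2,-5,-8,-13,-18,-25
r0: 0,-1,-2,-5,-8,-13,-18,-25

steps = 25; useful = 164; efficiency = 164/200 = 41/50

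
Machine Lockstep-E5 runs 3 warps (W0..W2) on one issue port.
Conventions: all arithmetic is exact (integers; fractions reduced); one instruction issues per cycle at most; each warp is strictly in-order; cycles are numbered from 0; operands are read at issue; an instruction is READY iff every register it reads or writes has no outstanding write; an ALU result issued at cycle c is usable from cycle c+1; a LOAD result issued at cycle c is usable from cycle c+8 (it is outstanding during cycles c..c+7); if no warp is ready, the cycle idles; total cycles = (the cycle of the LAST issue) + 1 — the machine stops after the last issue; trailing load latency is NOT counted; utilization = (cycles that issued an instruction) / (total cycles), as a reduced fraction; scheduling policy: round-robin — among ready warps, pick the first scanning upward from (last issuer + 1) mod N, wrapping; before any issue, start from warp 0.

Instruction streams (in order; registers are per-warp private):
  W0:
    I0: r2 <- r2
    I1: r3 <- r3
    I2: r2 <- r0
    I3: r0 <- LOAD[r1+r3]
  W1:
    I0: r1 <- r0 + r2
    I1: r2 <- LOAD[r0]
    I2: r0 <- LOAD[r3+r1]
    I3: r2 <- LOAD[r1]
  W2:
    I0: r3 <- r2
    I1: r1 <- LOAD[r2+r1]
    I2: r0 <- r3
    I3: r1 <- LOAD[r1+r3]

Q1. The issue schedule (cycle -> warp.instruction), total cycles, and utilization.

cycle 0: W0.I0
cycle 1: W1.I0
cycle 2: W2.I0
cycle 3: W0.I1
cycle 4: W1.I1
cycle 5: W2.I1
cycle 6: W0.I2
cycle 7: W1.I2
cycle 8: W2.I2
cycle 9: W0.I3
cycle 10: idle
cycle 11: idle
cycle 12: W1.I3
cycle 13: W2.I3

Answer: 14 cycles, utilization 6/7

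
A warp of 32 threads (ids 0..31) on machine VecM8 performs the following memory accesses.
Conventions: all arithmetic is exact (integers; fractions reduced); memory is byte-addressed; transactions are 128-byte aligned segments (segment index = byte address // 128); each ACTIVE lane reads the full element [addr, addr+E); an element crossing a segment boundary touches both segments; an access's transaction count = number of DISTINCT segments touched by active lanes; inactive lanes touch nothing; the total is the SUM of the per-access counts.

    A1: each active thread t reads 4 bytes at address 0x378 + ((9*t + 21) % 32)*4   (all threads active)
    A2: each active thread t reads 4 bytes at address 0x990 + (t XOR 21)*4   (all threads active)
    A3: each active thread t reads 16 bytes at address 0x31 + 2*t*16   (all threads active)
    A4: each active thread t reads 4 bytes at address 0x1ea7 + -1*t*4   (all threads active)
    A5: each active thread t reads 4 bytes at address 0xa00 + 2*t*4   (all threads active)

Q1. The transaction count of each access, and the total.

A1: 2 transactions
A2: 2 transactions
A3: 9 transactions
A4: 2 transactions
A5: 2 transactions

Answer: 2,2,9,2,2; total 17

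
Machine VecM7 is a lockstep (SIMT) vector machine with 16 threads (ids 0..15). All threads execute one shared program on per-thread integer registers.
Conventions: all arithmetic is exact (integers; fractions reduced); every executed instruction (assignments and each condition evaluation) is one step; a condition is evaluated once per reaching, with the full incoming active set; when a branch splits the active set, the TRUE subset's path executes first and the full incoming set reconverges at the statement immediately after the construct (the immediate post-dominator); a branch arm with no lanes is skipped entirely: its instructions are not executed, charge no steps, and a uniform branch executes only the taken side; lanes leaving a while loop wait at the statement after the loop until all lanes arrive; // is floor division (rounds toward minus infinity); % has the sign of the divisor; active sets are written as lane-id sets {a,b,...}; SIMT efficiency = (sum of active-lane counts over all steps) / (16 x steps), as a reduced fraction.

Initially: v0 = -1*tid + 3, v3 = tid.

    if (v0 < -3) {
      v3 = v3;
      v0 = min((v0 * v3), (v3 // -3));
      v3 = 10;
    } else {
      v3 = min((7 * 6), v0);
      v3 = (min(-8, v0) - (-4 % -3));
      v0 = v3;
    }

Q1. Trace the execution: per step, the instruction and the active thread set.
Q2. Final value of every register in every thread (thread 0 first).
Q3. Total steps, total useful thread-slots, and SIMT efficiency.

step 0: eval (v0 < -3)               {0,1,2,3,4,5,6,7,8,9,10,11,12,13,14,15}
step 1: v3 <- v3                     {7,8,9,10,11,12,13,14,15}
step 2: v0 <- min((v0 * v3), (v3 // -3)) {7,8,9,10,11,12,13,14,15}
step 3: v3 <- 10                     {7,8,9,10,11,12,13,14,15}
step 4: v3 <- min((7 * 6), v0)       {0,1,2,3,4,5,6}
step 5: v3 <- (min(-8, v0) - (-4 % -3)) {0,1,2,3,4,5,6}
step 6: v0 <- v3                     {0,1,2,3,4,5,6}

Answer: 7 steps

v0: -7,-7,-7,-7,-7,-7,-7,-28,-40,-54,-70,-88,-108,-130,-154,-180
v3: -7,-7,-7,-7,-7,-7,-7,10,10,10,10,10,10,10,10,10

steps = 7; useful = 64; efficiency = 64/112 = 4/7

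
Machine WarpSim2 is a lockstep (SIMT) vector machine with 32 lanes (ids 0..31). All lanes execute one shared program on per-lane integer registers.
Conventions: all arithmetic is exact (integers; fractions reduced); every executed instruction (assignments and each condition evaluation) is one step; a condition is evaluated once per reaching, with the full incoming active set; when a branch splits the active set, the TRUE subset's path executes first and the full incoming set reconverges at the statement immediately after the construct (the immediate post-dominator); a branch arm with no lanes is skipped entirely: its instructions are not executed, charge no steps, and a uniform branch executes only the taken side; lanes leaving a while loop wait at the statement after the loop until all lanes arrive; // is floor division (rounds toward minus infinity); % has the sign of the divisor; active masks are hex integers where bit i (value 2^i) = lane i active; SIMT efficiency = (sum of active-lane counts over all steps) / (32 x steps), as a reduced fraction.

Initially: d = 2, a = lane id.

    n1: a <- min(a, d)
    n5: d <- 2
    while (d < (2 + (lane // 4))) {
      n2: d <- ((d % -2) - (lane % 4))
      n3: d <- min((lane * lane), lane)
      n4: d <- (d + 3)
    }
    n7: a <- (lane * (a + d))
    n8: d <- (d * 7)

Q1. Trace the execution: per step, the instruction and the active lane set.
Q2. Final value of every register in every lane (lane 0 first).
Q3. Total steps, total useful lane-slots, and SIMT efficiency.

step 0: a <- min(a, d)               0xffffffff
step 1: d <- 2                       0xffffffff
step 2: eval (d < (2 + (lane // 4))) 0xffffffff
step 3: d <- ((d % -2) - (lane % 4)) 0xfffffff0
step 4: d <- min((lane * lane), lane) 0xfffffff0
step 5: d <- (d + 3)                 0xfffffff0
step 6: eval (d < (2 + (lane // 4))) 0xfffffff0
step 7: a <- (lane * (a + d))        0xffffffff
step 8: d <- (d * 7)                 0xffffffff

Answer: 9 steps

d: 14,14,14,14,49,56,63,70,77,84,91,98,105,112,119,126,133,140,147,154,161,168,175,182,189,196,203,210,217,224,231,238
a: 0,3,8,12,36,50,66,84,104,126,150,176,204,234,266,300,336,374,414,456,500,546,594,644,696,750,806,864,924,986,1050,1116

steps = 9; useful = 272; efficiency = 272/288 = 17/18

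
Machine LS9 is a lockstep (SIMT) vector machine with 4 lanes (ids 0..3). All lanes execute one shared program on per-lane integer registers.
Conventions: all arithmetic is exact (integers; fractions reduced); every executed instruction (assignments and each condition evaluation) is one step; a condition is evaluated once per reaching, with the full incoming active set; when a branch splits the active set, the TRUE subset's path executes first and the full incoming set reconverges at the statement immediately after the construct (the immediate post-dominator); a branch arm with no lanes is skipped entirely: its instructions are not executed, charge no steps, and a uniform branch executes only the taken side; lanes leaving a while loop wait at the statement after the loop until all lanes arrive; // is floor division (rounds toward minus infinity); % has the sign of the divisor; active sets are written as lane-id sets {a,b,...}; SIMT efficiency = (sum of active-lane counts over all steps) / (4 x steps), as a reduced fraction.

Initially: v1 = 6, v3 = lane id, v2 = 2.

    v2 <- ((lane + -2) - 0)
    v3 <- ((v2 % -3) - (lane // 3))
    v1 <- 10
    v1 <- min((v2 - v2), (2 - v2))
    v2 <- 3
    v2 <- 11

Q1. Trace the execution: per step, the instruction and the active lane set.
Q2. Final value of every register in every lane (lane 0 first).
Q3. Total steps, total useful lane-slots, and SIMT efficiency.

step 0: v2 <- ((lane + -2) - 0)      {0,1,2,3}
step 1: v3 <- ((v2 % -3) - (lane // 3)) {0,1,2,3}
step 2: v1 <- 10                     {0,1,2,3}
step 3: v1 <- min((v2 - v2), (2 - v2)) {0,1,2,3}
step 4: v2 <- 3                      {0,1,2,3}
step 5: v2 <- 11                     {0,1,2,3}

Answer: 6 steps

v1: 0,0,0,0
v3: -2,-1,0,-3
v2: 11,11,11,11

steps = 6; useful = 24; efficiency = 24/24 = 1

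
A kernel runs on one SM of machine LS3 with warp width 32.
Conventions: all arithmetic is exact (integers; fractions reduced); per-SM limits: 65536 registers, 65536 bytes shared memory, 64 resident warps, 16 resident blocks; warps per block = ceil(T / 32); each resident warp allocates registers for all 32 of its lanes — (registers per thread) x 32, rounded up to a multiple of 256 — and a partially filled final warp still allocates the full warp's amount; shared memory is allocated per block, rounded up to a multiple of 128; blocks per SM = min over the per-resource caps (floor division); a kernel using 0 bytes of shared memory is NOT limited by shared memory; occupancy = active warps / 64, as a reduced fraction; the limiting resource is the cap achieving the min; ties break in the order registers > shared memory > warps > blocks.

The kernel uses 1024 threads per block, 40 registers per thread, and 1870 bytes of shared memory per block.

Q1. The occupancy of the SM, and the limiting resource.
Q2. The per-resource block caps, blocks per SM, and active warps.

Answer: occupancy 1/2, limited by registers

registers: 1 block
shared memory: 34 blocks
warps: 2 blocks
blocks: 16 blocks

Answer: 1 block, 32 active warps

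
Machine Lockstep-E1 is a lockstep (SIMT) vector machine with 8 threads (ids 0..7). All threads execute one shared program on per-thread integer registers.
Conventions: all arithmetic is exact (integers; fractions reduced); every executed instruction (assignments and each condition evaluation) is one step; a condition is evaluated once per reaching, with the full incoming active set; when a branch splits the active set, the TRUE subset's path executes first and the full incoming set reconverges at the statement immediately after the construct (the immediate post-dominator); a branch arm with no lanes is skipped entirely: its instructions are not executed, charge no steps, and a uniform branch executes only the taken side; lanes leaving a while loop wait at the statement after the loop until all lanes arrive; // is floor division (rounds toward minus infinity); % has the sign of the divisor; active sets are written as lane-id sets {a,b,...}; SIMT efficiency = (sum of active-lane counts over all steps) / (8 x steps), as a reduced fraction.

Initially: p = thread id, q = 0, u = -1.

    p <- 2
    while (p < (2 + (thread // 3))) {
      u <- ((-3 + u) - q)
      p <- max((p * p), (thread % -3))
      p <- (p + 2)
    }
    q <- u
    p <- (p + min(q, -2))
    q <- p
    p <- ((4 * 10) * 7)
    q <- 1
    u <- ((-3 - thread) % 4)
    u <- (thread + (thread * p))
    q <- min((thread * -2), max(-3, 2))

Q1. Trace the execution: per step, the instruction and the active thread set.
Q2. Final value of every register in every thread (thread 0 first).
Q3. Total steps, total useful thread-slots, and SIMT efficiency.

step 0: p <- 2                       {0,1,2,3,4,5,6,7}
step 1: eval (p < (2 + (thread // 3))) {0,1,2,3,4,5,6,7}
step 2: u <- ((-3 + u) - q)          {3,4,5,6,7}
step 3: p <- max((p * p), (thread % -3)) {3,4,5,6,7}
step 4: p <- (p + 2)                 {3,4,5,6,7}
step 5: eval (p < (2 + (thread // 3))) {3,4,5,6,7}
step 6: q <- u                       {0,1,2,3,4,5,6,7}
step 7: p <- (p + min(q, -2))        {0,1,2,3,4,5,6,7}
step 8: q <- p                       {0,1,2,3,4,5,6,7}
step 9: p <- ((4 * 10) * 7)          {0,1,2,3,4,5,6,7}
step 10: q <- 1                       {0,1,2,3,4,5,6,7}
step 11: u <- ((-3 - thread) % 4)     {0,1,2,3,4,5,6,7}
step 12: u <- (thread + (thread * p)) {0,1,2,3,4,5,6,7}
step 13: q <- min((thread * -2), max(-3, 2)) {0,1,2,3,4,5,6,7}

Answer: 14 steps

p: 280,280,280,280,280,280,280,280
q: 0,-2,-4,-6,-8,-10,-12,-14
u: 0,281,562,843,1124,1405,1686,1967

steps = 14; useful = 100; efficiency = 100/112 = 25/28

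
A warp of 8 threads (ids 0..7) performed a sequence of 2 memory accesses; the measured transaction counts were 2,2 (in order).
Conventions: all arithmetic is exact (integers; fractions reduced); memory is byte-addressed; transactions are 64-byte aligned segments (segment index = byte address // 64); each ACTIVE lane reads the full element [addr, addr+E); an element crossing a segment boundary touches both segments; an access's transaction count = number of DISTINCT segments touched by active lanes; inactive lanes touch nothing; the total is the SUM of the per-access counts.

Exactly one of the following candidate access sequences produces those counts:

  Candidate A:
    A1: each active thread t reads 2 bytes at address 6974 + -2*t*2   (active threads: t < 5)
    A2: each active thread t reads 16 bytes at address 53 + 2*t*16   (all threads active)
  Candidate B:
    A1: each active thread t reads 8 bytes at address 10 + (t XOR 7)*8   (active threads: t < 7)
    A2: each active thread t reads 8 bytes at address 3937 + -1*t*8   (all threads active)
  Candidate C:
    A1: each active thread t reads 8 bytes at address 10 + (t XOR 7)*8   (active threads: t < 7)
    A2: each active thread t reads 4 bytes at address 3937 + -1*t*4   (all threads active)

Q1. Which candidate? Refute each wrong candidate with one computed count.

A: A1 gives 1 transaction, not 2
C: A2 gives 1 transaction, not 2
B: all counts match (2,2)

Answer: B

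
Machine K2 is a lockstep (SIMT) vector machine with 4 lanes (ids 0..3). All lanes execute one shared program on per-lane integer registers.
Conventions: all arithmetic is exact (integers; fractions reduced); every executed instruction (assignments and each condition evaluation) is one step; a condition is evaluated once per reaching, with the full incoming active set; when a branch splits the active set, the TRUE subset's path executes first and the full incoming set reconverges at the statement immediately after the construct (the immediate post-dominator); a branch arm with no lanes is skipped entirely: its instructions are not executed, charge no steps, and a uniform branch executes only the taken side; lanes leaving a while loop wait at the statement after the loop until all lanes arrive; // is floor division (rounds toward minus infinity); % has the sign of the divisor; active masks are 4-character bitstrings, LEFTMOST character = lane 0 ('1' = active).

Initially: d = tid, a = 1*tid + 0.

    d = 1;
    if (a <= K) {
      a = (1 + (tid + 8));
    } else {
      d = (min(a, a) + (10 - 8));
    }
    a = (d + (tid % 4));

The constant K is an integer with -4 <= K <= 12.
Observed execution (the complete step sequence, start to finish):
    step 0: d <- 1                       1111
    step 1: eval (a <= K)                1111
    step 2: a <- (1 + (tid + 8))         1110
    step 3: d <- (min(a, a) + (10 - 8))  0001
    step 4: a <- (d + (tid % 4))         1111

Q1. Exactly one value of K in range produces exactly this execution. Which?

Answer: K = 2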